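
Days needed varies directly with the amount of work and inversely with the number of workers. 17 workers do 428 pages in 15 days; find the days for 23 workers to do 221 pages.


Days ∝ work / workers, so d₂ = d₁ × (m₁/m₂) × (w₂/w₁)
Workers factor (inverse): 17/23 ≈ 0.7391
Work factor (direct): 221/428 ≈ 0.5164
d₂ = 15 × 17/23 × 221/428 = (15 × 17 × 221) / (23 × 428) = 56355/9844
≈ 5.72 days

5.72 days


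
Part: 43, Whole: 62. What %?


Percentage = (part / whole) × 100
= (43 / 62) × 100
≈ 69.35%

69.35%


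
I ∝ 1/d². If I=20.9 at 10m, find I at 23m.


I₁d₁² = I₂d₂²
I₂ = I₁ × (d₁/d₂)²
= 20.9 × (10/23)²
= 20.9 × 100/529
= 2090/529
≈ 3.9509

3.9509


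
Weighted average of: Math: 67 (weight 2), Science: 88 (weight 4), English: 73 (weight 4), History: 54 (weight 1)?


Numerator = 67×2 + 88×4 + 73×4 + 54×1
= 134 + 352 + 292 + 54
= 832
Total weight = 11
Weighted avg = 832/11
= 75.64

75.64


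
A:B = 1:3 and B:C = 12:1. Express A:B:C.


Match B: multiply A:B by 12 → 12:36
Multiply B:C by 3 → 36:3
Combined: 12:36:3
GCD = 3
= 4:12:1

4:12:1


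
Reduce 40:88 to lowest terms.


GCD(40, 88) = 8
40/8 : 88/8
= 5:11

5:11


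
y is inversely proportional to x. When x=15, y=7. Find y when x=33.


Inverse proportion: x × y = constant
k = 15 × 7 = 105
y₂ = k / 33 = 105 / 33
= 3.18

3.18


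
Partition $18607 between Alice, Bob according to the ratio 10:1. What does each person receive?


Total parts = 10 + 1 = 11
Alice: 18607 × 10/11 = 16915.45
Bob: 18607 × 1/11 = 1691.55
= Alice: $16915.45, Bob: $1691.55

Alice: $16915.45, Bob: $1691.55


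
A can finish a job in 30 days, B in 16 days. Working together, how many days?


Rate of A = 1/30 per day
Rate of B = 1/16 per day
Combined rate = 1/30 + 1/16 = 46/480 ≈ 0.0958 per day
Days = 1 / combined rate = 480/46
≈ 10.43 days

10.43 days


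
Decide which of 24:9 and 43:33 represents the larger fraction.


24/9 = 2.6667
43/33 = 1.3030
2.6667 > 1.3030, so 24:9 is greater
= 24:9

24:9


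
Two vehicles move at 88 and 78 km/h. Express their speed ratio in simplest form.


Ratio = 88:78
GCD = 2
Simplified = 44:39
Time ratio (same distance) = 39:44
Speed ratio = 44:39

44:39


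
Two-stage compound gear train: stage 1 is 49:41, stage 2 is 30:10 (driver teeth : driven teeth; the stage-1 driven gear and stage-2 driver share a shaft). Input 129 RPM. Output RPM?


Stage 1: RPM_B = RPM_A × t_A/t_B = 129 × 49/41 = 6321/41 ≈ 154.17
B and C share a shaft → RPM_C = RPM_B
Stage 2: RPM_D = RPM_C × t_C/t_D = RPM_A × (t_A×t_C)/(t_B×t_D)
Overall ratio = (49×30)/(41×10) = 1470/410
RPM_D = 129 × 1470/410 = 189630/410
≈ 462.51 RPM

462.51 RPM


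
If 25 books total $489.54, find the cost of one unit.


Unit rate = total / quantity
= 489.54 / 25
= $19.58 per unit

$19.58 per unit


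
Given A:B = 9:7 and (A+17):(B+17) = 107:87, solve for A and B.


Let A = 9k, B = 7k.
(9k + 17) / (7k + 17) = 107/87
Cross-multiply: 87(9k + 17) = 107(7k + 17)
783k + 1479 = 749k + 1819
783k - 749k = 1819 - 1479
34k = 340
k = 340/34 = 10
A = 9×10 = 90, B = 7×10 = 70
= A = 90, B = 70

A = 90, B = 70


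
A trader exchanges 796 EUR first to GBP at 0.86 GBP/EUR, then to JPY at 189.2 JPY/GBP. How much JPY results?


Step 1: 796 EUR × 0.86 = 684.56 GBP
Step 2: 684.56 GBP × 189.2 = 129518.75 JPY
Implied rate EUR→JPY = 0.86 × 189.2 = 162.7120
= 129518.75 JPY

129518.75 JPY


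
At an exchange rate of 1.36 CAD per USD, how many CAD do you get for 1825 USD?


Amount × rate = 1825 × 1.36
= 2482.00 CAD

2482.00 CAD


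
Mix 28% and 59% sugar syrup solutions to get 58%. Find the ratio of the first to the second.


Let x parts of 28% mix with y parts of 59%.
28x + 59y = 58(x + y)
28x + 59y = 58x + 58y
x(28 - 58) = y(58 - 59)
x/y = (59 - 58)/(58 - 28) = 1/30
Simplify: 1:30
= 1:30

1:30


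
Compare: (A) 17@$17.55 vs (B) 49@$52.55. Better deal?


Deal A: $17.55/17 = $1.0324/unit
Deal B: $52.55/49 = $1.0724/unit
A is cheaper per unit
= Deal A

Deal A


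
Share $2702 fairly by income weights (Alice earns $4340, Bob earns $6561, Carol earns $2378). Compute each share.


Total income = 4340 + 6561 + 2378 = $13279
Alice: $2702 × 4340/13279 = $883.10
Bob: $2702 × 6561/13279 = $1335.03
Carol: $2702 × 2378/13279 = $483.87
= Alice: $883.10, Bob: $1335.03, Carol: $483.87

Alice: $883.10, Bob: $1335.03, Carol: $483.87


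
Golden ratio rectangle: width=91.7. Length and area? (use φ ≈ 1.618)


φ = (1 + √5) / 2 ≈ 1.618
Length = width × φ = 91.7 × 1.618 = 148.3706
≈ 148.37
Area = width × length = 91.7 × 148.3706 = 13605.58402 ≈ 13605.58
= Length: 148.37, Area: 13605.58

Length: 148.37, Area: 13605.58


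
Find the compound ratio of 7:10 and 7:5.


Compound ratio = (7×7) : (10×5)
= 49:50
GCD = 1
= 49:50

49:50


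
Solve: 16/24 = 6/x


Cross multiply: 16 × x = 24 × 6
16x = 144
x = 144 / 16
= 9.00

9.00


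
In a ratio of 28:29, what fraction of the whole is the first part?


Total parts = 28 + 29 = 57
First part: 28/57 = 28/57
= 28/57

28/57


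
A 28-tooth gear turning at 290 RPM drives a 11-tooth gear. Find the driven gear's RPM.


Gear ratio = 28:11 = 28:11
RPM_B = RPM_A × (teeth_A / teeth_B)
= 290 × (28/11)
= 738.2 RPM

738.2 RPM


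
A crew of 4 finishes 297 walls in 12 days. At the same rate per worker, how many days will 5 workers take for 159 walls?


Days ∝ work / workers, so d₂ = d₁ × (m₁/m₂) × (w₂/w₁)
Workers factor (inverse): 4/5 = 0.8000
Work factor (direct): 159/297 ≈ 0.5354
d₂ = 12 × 4/5 × 159/297 = (12 × 4 × 159) / (5 × 297) = 7632/1485
≈ 5.14 days

5.14 days


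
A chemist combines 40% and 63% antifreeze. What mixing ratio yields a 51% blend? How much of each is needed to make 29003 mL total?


Let x parts of 40% mix with y parts of 63%.
40x + 63y = 51(x + y)
40x + 63y = 51x + 51y
x(40 - 51) = y(51 - 63)
x/y = (63 - 51)/(51 - 40) = 12/11
Simplify: 12:11
Total parts = 23; one part = 29003/23 = 1261.00 mL
40% solution: 12×1261.00 = 15132.00 mL
63% solution: 11×1261.00 = 13871.00 mL
= ratio 12:11; 15132.00 mL and 13871.00 mL

ratio 12:11; 15132.00 mL and 13871.00 mL


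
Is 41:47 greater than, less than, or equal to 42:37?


41/47 = 0.8723
42/37 = 1.1351
0.8723 < 1.1351, so 41:47 is less
= less than

less than


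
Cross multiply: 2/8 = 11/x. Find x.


Cross multiply: 2 × x = 8 × 11
2x = 88
x = 88 / 2
= 44.00

44.00


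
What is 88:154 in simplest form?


GCD(88, 154) = 22
88/22 : 154/22
= 4:7

4:7


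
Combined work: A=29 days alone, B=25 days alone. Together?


Rate of A = 1/29 per day
Rate of B = 1/25 per day
Combined rate = 1/29 + 1/25 = 54/725 ≈ 0.0745 per day
Days = 1 / combined rate = 725/54
≈ 13.43 days

13.43 days


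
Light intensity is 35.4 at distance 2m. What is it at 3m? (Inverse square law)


I₁d₁² = I₂d₂²
I₂ = I₁ × (d₁/d₂)²
= 35.4 × (2/3)²
= 35.4 × 4/9
= 141.6/9
≈ 15.7333

15.7333


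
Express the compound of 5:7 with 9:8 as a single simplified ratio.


Compound ratio = (5×9) : (7×8)
= 45:56
GCD = 1
= 45:56

45:56


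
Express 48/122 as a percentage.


Percentage = (part / whole) × 100
= (48 / 122) × 100
≈ 39.34%

39.34%


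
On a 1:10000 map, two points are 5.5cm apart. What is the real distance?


Real distance = map distance × scale
= 5.5cm × 10000
= 55000 cm = 550.0 m
= 0.550 km

0.550 km


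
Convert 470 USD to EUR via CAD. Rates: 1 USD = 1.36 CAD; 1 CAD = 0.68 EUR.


Step 1: 470 USD × 1.36 = 639.20 CAD
Step 2: 639.20 CAD × 0.68 = 434.66 EUR
Implied rate USD→EUR = 1.36 × 0.68 = 0.9248
= 434.66 EUR

434.66 EUR


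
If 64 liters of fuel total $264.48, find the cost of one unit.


Unit rate = total / quantity
= 264.48 / 64
= $4.13 per unit

$4.13 per unit


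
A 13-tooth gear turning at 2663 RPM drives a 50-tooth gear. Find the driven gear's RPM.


Gear ratio = 13:50 = 13:50
RPM_B = RPM_A × (teeth_A / teeth_B)
= 2663 × (13/50)
= 692.4 RPM

692.4 RPM


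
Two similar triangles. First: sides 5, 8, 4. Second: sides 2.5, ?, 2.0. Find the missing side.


Scale factor = 2.5/5 = 0.5
Missing side = 8 × 0.5
= 4.0

4.0


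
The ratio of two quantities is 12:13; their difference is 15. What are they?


Let A = 12k, B = 13k.
13k - 12k = 15
1k = 15 → k = 15/1 = 15
A = 12×15 = 180, B = 13×15 = 195
= A = 180, B = 195

A = 180, B = 195


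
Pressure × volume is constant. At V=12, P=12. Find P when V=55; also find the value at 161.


Inverse proportion: x × y = constant
k = 12 × 12 = 144
At x=55: k/55 = 2.62
At x=161: k/161 = 0.89
= 2.62 and 0.89

2.62 and 0.89


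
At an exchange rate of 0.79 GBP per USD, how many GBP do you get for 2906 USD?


Amount × rate = 2906 × 0.79
= 2295.74 GBP

2295.74 GBP


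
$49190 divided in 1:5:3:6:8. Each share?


Total parts = 1 + 5 + 3 + 6 + 8 = 23
Part 1: 49190 × 1/23 = 2138.70
Part 2: 49190 × 5/23 = 10693.48
Part 3: 49190 × 3/23 = 6416.09
Part 4: 49190 × 6/23 = 12832.17
Part 5: 49190 × 8/23 = 17109.57
= Part 1: $2138.70, Part 2: $10693.48, Part 3: $6416.09, Part 4: $12832.17, Part 5: $17109.57

Part 1: $2138.70, Part 2: $10693.48, Part 3: $6416.09, Part 4: $12832.17, Part 5: $17109.57


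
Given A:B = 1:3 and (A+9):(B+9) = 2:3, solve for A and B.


Let A = 1k, B = 3k.
(1k + 9) / (3k + 9) = 2/3
Cross-multiply: 3(1k + 9) = 2(3k + 9)
3k + 27 = 6k + 18
3k - 6k = 18 - 27
-3k = -9
k = -9/-3 = 3
A = 1×3 = 3, B = 3×3 = 9
= A = 3, B = 9

A = 3, B = 9


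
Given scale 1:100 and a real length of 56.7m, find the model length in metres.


Model size = real / scale
= 56.7 / 100
= 0.5670 m

0.5670 m


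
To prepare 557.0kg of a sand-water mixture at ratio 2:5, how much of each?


Total parts = 2 + 5 = 7
sand: 557.0 × 2/7 = 159.1kg
water: 557.0 × 5/7 = 397.9kg
= 159.1kg and 397.9kg

159.1kg and 397.9kg


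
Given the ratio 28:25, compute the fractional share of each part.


Total parts = 28 + 25 = 53
First part: 28/53 = 28/53
Second part: 25/53 = 25/53
= 28/53 and 25/53

28/53 and 25/53


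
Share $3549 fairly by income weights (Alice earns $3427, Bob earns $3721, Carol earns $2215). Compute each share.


Total income = 3427 + 3721 + 2215 = $9363
Alice: $3549 × 3427/9363 = $1298.99
Bob: $3549 × 3721/9363 = $1410.43
Carol: $3549 × 2215/9363 = $839.59
= Alice: $1298.99, Bob: $1410.43, Carol: $839.59

Alice: $1298.99, Bob: $1410.43, Carol: $839.59


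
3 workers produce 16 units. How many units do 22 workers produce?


Direct proportion: y/x = constant
k = 16/3 ≈ 5.3333
y₂ = k × 22 = 16 × 22 / 3 = 352/3
≈ 117.33

117.33


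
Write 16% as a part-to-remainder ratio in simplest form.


16% means 16 parts out of 100; remainder = 84
Part : remainder = 16:84
GCD = 4
= 4:21

4:21


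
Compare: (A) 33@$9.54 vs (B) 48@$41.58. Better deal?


Deal A: $9.54/33 = $0.2891/unit
Deal B: $41.58/48 = $0.8663/unit
A is cheaper per unit
= Deal A

Deal A


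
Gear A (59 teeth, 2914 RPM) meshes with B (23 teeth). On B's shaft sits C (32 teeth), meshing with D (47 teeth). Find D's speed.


Stage 1: RPM_B = RPM_A × t_A/t_B = 2914 × 59/23 = 171926/23 ≈ 7475.04
B and C share a shaft → RPM_C = RPM_B
Stage 2: RPM_D = RPM_C × t_C/t_D = RPM_A × (t_A×t_C)/(t_B×t_D)
Overall ratio = (59×32)/(23×47) = 1888/1081
RPM_D = 2914 × 1888/1081 = 5501632/1081
≈ 5089.39 RPM

5089.39 RPM


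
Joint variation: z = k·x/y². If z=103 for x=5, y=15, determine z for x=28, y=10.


z = k·x/y²
Solve for k using the known point: k = z·y²/x = 103×225/5 = 23175/5 = 4635.0000
Now evaluate at x=28, y=10:
z = k × 28 / 100 = (23175 × 28) / (5 × 100) = 648900/500
= 1297.8000

1297.8000


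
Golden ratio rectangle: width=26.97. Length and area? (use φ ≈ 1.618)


φ = (1 + √5) / 2 ≈ 1.618
Length = width × φ = 26.97 × 1.618 = 43.63746
≈ 43.64
Area = width × length = 26.97 × 43.63746 = 1176.9022962 ≈ 1176.90
= Length: 43.64, Area: 1176.90

Length: 43.64, Area: 1176.90


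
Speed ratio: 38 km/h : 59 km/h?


Ratio = 38:59
GCD = 1
Simplified = 38:59
Time ratio (same distance) = 59:38
Speed ratio = 38:59

38:59


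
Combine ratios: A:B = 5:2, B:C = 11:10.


Match B: multiply A:B by 11 → 55:22
Multiply B:C by 2 → 22:20
Combined: 55:22:20
GCD = 1
= 55:22:20

55:22:20


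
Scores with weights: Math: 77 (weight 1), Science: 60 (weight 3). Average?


Numerator = 77×1 + 60×3
= 77 + 180
= 257
Total weight = 4
Weighted avg = 257/4
= 64.25

64.25


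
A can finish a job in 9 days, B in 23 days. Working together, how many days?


Rate of A = 1/9 per day
Rate of B = 1/23 per day
Combined rate = 1/9 + 1/23 = 32/207 ≈ 0.1546 per day
Days = 1 / combined rate = 207/32
≈ 6.47 days

6.47 days


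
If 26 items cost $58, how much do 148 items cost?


Direct proportion: y/x = constant
k = 58/26 ≈ 2.2308
y₂ = k × 148 = 58 × 148 / 26 = 8584/26
≈ 330.15

330.15


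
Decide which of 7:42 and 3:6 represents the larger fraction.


7/42 = 0.1667
3/6 = 0.5000
0.1667 < 0.5000, so 7:42 is less
= 3:6

3:6


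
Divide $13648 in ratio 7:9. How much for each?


Total parts = 7 + 9 = 16
Part 1: 13648 × 7/16 = 5971.00
Part 2: 13648 × 9/16 = 7677.00
= Part 1: $5971.00, Part 2: $7677.00

Part 1: $5971.00, Part 2: $7677.00


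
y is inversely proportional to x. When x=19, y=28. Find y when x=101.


Inverse proportion: x × y = constant
k = 19 × 28 = 532
y₂ = k / 101 = 532 / 101
= 5.27

5.27


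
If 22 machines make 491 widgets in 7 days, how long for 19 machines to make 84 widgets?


Days ∝ work / workers, so d₂ = d₁ × (m₁/m₂) × (w₂/w₁)
Workers factor (inverse): 22/19 ≈ 1.1579
Work factor (direct): 84/491 ≈ 0.1711
d₂ = 7 × 22/19 × 84/491 = (7 × 22 × 84) / (19 × 491) = 12936/9329
≈ 1.39 days

1.39 days


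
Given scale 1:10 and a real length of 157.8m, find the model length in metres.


Model size = real / scale
= 157.8 / 10
= 15.7800 m

15.7800 m


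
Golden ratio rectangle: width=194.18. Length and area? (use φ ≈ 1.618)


φ = (1 + √5) / 2 ≈ 1.618
Length = width × φ = 194.18 × 1.618 = 314.18324
≈ 314.18
Area = width × length = 194.18 × 314.18324 = 61008.1015432 ≈ 61008.10
= Length: 314.18, Area: 61008.10

Length: 314.18, Area: 61008.10


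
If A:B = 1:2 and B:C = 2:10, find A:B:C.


Match B: multiply A:B by 2 → 2:4
Multiply B:C by 2 → 4:20
Combined: 2:4:20
GCD = 2
= 1:2:10

1:2:10


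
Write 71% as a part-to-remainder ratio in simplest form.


71% means 71 parts out of 100; remainder = 29
Part : remainder = 71:29
GCD = 1
= 71:29

71:29


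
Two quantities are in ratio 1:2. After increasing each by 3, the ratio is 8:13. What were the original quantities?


Let A = 1k, B = 2k.
(1k + 3) / (2k + 3) = 8/13
Cross-multiply: 13(1k + 3) = 8(2k + 3)
13k + 39 = 16k + 24
13k - 16k = 24 - 39
-3k = -15
k = -15/-3 = 5
A = 1×5 = 5, B = 2×5 = 10
= A = 5, B = 10

A = 5, B = 10


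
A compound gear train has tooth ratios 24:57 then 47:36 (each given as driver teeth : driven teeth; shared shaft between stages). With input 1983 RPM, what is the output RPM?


Stage 1: RPM_B = RPM_A × t_A/t_B = 1983 × 24/57 = 47592/57 ≈ 834.95
B and C share a shaft → RPM_C = RPM_B
Stage 2: RPM_D = RPM_C × t_C/t_D = RPM_A × (t_A×t_C)/(t_B×t_D)
Overall ratio = (24×47)/(57×36) = 1128/2052
RPM_D = 1983 × 1128/2052 = 2236824/2052
≈ 1090.07 RPM

1090.07 RPM


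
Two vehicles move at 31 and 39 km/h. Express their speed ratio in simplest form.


Ratio = 31:39
GCD = 1
Simplified = 31:39
Time ratio (same distance) = 39:31
Speed ratio = 31:39

31:39


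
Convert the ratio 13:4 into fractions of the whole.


Total parts = 13 + 4 = 17
First part: 13/17 = 13/17
Second part: 4/17 = 4/17
= 13/17 and 4/17

13/17 and 4/17


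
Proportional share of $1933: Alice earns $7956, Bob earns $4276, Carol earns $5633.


Total income = 7956 + 4276 + 5633 = $17865
Alice: $1933 × 7956/17865 = $860.84
Bob: $1933 × 4276/17865 = $462.66
Carol: $1933 × 5633/17865 = $609.49
= Alice: $860.84, Bob: $462.66, Carol: $609.49

Alice: $860.84, Bob: $462.66, Carol: $609.49


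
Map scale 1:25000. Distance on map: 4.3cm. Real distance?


Real distance = map distance × scale
= 4.3cm × 25000
= 107500 cm = 1075.0 m
= 1.075 km

1.075 km


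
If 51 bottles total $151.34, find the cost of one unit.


Unit rate = total / quantity
= 151.34 / 51
= $2.97 per unit

$2.97 per unit


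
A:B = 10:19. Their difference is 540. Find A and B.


Let A = 10k, B = 19k.
19k - 10k = 540
9k = 540 → k = 540/9 = 60
A = 10×60 = 600, B = 19×60 = 1140
= A = 600, B = 1140

A = 600, B = 1140


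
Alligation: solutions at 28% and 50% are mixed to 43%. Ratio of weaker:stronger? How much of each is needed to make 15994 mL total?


Let x parts of 28% mix with y parts of 50%.
28x + 50y = 43(x + y)
28x + 50y = 43x + 43y
x(28 - 43) = y(43 - 50)
x/y = (50 - 43)/(43 - 28) = 7/15
Simplify: 7:15
Total parts = 22; one part = 15994/22 = 727.00 mL
28% solution: 7×727.00 = 5089.00 mL
50% solution: 15×727.00 = 10905.00 mL
= ratio 7:15; 5089.00 mL and 10905.00 mL

ratio 7:15; 5089.00 mL and 10905.00 mL


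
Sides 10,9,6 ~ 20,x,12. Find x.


Scale factor = 20/10 = 2
Missing side = 9 × 2
= 18.0

18.0


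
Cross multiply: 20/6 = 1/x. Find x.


Cross multiply: 20 × x = 6 × 1
20x = 6
x = 6 / 20
= 0.30

0.30


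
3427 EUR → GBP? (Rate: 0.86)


Amount × rate = 3427 × 0.86
= 2947.22 GBP

2947.22 GBP


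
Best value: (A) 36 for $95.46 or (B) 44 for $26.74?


Deal A: $95.46/36 = $2.6517/unit
Deal B: $26.74/44 = $0.6077/unit
B is cheaper per unit
= Deal B

Deal B


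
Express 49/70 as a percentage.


Percentage = (part / whole) × 100
= (49 / 70) × 100
= 70.00%

70.00%


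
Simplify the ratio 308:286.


GCD(308, 286) = 22
308/22 : 286/22
= 14:13

14:13


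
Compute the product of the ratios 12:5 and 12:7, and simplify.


Compound ratio = (12×12) : (5×7)
= 144:35
GCD = 1
= 144:35

144:35


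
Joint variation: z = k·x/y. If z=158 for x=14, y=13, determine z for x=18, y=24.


z = k·x/y
Solve for k using the known point: k = z·y/x = 158×13/14 = 2054/14 ≈ 146.7143
Now evaluate at x=18, y=24:
z = k × 18 / 24 = (2054 × 18) / (14 × 24) = 36972/336
≈ 110.0357

110.0357


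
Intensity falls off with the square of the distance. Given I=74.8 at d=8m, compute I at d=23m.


I₁d₁² = I₂d₂²
I₂ = I₁ × (d₁/d₂)²
= 74.8 × (8/23)²
= 74.8 × 64/529
= 4787.2/529
≈ 9.0495

9.0495


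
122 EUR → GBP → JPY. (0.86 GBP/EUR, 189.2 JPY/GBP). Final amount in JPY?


Step 1: 122 EUR × 0.86 = 104.92 GBP
Step 2: 104.92 GBP × 189.2 = 19850.86 JPY
Implied rate EUR→JPY = 0.86 × 189.2 = 162.7120
= 19850.86 JPY

19850.86 JPY


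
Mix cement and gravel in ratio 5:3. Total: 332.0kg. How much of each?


Total parts = 5 + 3 = 8
cement: 332.0 × 5/8 = 207.5kg
gravel: 332.0 × 3/8 = 124.5kg
= 207.5kg and 124.5kg

207.5kg and 124.5kg


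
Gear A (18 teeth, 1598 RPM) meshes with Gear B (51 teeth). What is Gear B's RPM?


Gear ratio = 18:51 = 6:17
RPM_B = RPM_A × (teeth_A / teeth_B)
= 1598 × (18/51)
= 564.0 RPM

564.0 RPM


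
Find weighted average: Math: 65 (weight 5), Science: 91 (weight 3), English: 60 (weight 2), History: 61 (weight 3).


Numerator = 65×5 + 91×3 + 60×2 + 61×3
= 325 + 273 + 120 + 183
= 901
Total weight = 13
Weighted avg = 901/13
= 69.31

69.31


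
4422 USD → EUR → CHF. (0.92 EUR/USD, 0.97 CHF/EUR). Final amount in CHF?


Step 1: 4422 USD × 0.92 = 4068.24 EUR
Step 2: 4068.24 EUR × 0.97 = 3946.19 CHF
Implied rate USD→CHF = 0.92 × 0.97 = 0.8924
= 3946.19 CHF

3946.19 CHF


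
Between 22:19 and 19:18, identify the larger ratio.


22/19 = 1.1579
19/18 = 1.0556
1.1579 > 1.0556, so 22:19 is greater
= 22:19

22:19


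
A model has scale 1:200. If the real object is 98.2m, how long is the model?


Model size = real / scale
= 98.2 / 200
= 0.4910 m

0.4910 m


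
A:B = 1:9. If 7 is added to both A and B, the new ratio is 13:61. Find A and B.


Let A = 1k, B = 9k.
(1k + 7) / (9k + 7) = 13/61
Cross-multiply: 61(1k + 7) = 13(9k + 7)
61k + 427 = 117k + 91
61k - 117k = 91 - 427
-56k = -336
k = -336/-56 = 6
A = 1×6 = 6, B = 9×6 = 54
= A = 6, B = 54

A = 6, B = 54


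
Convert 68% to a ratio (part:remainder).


68% means 68 parts out of 100; remainder = 32
Part : remainder = 68:32
GCD = 4
= 17:8

17:8


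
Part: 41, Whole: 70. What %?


Percentage = (part / whole) × 100
= (41 / 70) × 100
≈ 58.57%

58.57%


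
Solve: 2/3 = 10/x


Cross multiply: 2 × x = 3 × 10
2x = 30
x = 30 / 2
= 15.00

15.00


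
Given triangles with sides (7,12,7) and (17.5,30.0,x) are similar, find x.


Scale factor = 17.5/7 = 2.5
Missing side = 7 × 2.5
= 17.5

17.5


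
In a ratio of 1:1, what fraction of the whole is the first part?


Total parts = 1 + 1 = 2
First part: 1/2 = 1/2
= 1/2

1/2


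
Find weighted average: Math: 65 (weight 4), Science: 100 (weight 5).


Numerator = 65×4 + 100×5
= 260 + 500
= 760
Total weight = 9
Weighted avg = 760/9
= 84.44

84.44


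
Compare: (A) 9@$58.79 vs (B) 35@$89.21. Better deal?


Deal A: $58.79/9 = $6.5322/unit
Deal B: $89.21/35 = $2.5489/unit
B is cheaper per unit
= Deal B

Deal B


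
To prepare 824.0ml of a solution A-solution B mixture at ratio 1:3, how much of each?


Total parts = 1 + 3 = 4
solution A: 824.0 × 1/4 = 206.0ml
solution B: 824.0 × 3/4 = 618.0ml
= 206.0ml and 618.0ml

206.0ml and 618.0ml


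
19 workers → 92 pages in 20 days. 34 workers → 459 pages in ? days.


Days ∝ work / workers, so d₂ = d₁ × (m₁/m₂) × (w₂/w₁)
Workers factor (inverse): 19/34 ≈ 0.5588
Work factor (direct): 459/92 ≈ 4.9891
d₂ = 20 × 19/34 × 459/92 = (20 × 19 × 459) / (34 × 92) = 174420/3128
≈ 55.76 days

55.76 days


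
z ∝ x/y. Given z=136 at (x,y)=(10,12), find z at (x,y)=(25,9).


z = k·x/y
Solve for k using the known point: k = z·y/x = 136×12/10 = 1632/10 = 163.2000
Now evaluate at x=25, y=9:
z = k × 25 / 9 = (1632 × 25) / (10 × 9) = 40800/90
≈ 453.3333

453.3333


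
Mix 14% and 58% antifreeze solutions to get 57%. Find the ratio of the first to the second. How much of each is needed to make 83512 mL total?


Let x parts of 14% mix with y parts of 58%.
14x + 58y = 57(x + y)
14x + 58y = 57x + 57y
x(14 - 57) = y(57 - 58)
x/y = (58 - 57)/(57 - 14) = 1/43
Simplify: 1:43
Total parts = 44; one part = 83512/44 = 1898.00 mL
14% solution: 1×1898.00 = 1898.00 mL
58% solution: 43×1898.00 = 81614.00 mL
= ratio 1:43; 1898.00 mL and 81614.00 mL

ratio 1:43; 1898.00 mL and 81614.00 mL


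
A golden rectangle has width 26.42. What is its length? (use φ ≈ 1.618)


φ = (1 + √5) / 2 ≈ 1.618
Length = width × φ = 26.42 × 1.618 = 42.74756
≈ 42.75

42.75


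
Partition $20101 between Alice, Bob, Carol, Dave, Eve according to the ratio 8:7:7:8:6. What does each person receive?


Total parts = 8 + 7 + 7 + 8 + 6 = 36
Alice: 20101 × 8/36 = 4466.89
Bob: 20101 × 7/36 = 3908.53
Carol: 20101 × 7/36 = 3908.53
Dave: 20101 × 8/36 = 4466.89
Eve: 20101 × 6/36 = 3350.17
= Alice: $4466.89, Bob: $3908.53, Carol: $3908.53, Dave: $4466.89, Eve: $3350.17

Alice: $4466.89, Bob: $3908.53, Carol: $3908.53, Dave: $4466.89, Eve: $3350.17


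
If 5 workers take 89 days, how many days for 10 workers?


Inverse proportion: x × y = constant
k = 5 × 89 = 445
y₂ = k / 10 = 445 / 10
= 44.50

44.50


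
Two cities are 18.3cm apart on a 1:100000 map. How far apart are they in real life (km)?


Real distance = map distance × scale
= 18.3cm × 100000
= 1830000 cm = 18300.0 m
= 18.300 km

18.300 km


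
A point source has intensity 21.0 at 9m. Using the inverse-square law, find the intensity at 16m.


I₁d₁² = I₂d₂²
I₂ = I₁ × (d₁/d₂)²
= 21.0 × (9/16)²
= 21.0 × 81/256
= 1701/256
≈ 6.6445

6.6445


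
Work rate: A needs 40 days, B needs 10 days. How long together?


Rate of A = 1/40 per day
Rate of B = 1/10 per day
Combined rate = 1/40 + 1/10 = 50/400 = 0.1250 per day
Days = 1 / combined rate = 400/50
= 8.00 days

8.00 days


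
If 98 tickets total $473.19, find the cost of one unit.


Unit rate = total / quantity
= 473.19 / 98
= $4.83 per unit

$4.83 per unit


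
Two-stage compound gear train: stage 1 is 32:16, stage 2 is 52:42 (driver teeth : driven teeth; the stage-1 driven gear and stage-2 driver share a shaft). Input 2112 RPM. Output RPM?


Stage 1: RPM_B = RPM_A × t_A/t_B = 2112 × 32/16 = 67584/16 = 4224.00
B and C share a shaft → RPM_C = RPM_B
Stage 2: RPM_D = RPM_C × t_C/t_D = RPM_A × (t_A×t_C)/(t_B×t_D)
Overall ratio = (32×52)/(16×42) = 1664/672
RPM_D = 2112 × 1664/672 = 3514368/672
≈ 5229.71 RPM

5229.71 RPM


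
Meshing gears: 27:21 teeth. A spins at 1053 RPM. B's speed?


Gear ratio = 27:21 = 9:7
RPM_B = RPM_A × (teeth_A / teeth_B)
= 1053 × (27/21)
= 1353.9 RPM

1353.9 RPM


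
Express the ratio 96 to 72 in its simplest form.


GCD(96, 72) = 24
96/24 : 72/24
= 4:3

4:3


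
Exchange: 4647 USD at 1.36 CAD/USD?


Amount × rate = 4647 × 1.36
= 6319.92 CAD

6319.92 CAD


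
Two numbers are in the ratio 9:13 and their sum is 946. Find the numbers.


Let A = 9k, B = 13k.
9k + 13k = 946
22k = 946 → k = 946/22 = 43
A = 9×43 = 387, B = 13×43 = 559
= A = 387, B = 559

A = 387, B = 559


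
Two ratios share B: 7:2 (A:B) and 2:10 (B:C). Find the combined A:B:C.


Match B: multiply A:B by 2 → 14:4
Multiply B:C by 2 → 4:20
Combined: 14:4:20
GCD = 2
= 7:2:10

7:2:10


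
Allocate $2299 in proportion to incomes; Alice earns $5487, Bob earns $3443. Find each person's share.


Total income = 5487 + 3443 = $8930
Alice: $2299 × 5487/8930 = $1412.61
Bob: $2299 × 3443/8930 = $886.39
= Alice: $1412.61, Bob: $886.39

Alice: $1412.61, Bob: $886.39


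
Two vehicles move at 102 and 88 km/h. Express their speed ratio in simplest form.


Ratio = 102:88
GCD = 2
Simplified = 51:44
Time ratio (same distance) = 44:51
Speed ratio = 51:44

51:44


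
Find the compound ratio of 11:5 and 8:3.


Compound ratio = (11×8) : (5×3)
= 88:15
GCD = 1
= 88:15

88:15


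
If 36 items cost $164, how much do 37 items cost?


Direct proportion: y/x = constant
k = 164/36 ≈ 4.5556
y₂ = k × 37 = 164 × 37 / 36 = 6068/36
≈ 168.56

168.56


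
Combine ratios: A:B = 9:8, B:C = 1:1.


Match B: multiply A:B by 1 → 9:8
Multiply B:C by 8 → 8:8
Combined: 9:8:8
GCD = 1
= 9:8:8

9:8:8


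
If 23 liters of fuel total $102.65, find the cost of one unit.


Unit rate = total / quantity
= 102.65 / 23
= $4.46 per unit

$4.46 per unit


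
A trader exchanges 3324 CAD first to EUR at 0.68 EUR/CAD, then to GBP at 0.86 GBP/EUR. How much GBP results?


Step 1: 3324 CAD × 0.68 = 2260.32 EUR
Step 2: 2260.32 EUR × 0.86 = 1943.88 GBP
Implied rate CAD→GBP = 0.68 × 0.86 = 0.5848
= 1943.88 GBP

1943.88 GBP


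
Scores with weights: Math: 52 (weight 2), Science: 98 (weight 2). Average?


Numerator = 52×2 + 98×2
= 104 + 196
= 300
Total weight = 4
Weighted avg = 300/4
= 75.00

75.00


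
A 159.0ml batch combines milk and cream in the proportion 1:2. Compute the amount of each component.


Total parts = 1 + 2 = 3
milk: 159.0 × 1/3 = 53.0ml
cream: 159.0 × 2/3 = 106.0ml
= 53.0ml and 106.0ml

53.0ml and 106.0ml


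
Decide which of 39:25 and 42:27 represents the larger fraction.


39/25 = 1.5600
42/27 = 1.5556
1.5600 > 1.5556, so 39:25 is greater
= 39:25

39:25


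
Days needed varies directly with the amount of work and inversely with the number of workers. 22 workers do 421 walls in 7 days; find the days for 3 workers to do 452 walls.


Days ∝ work / workers, so d₂ = d₁ × (m₁/m₂) × (w₂/w₁)
Workers factor (inverse): 22/3 ≈ 7.3333
Work factor (direct): 452/421 ≈ 1.0736
d₂ = 7 × 22/3 × 452/421 = (7 × 22 × 452) / (3 × 421) = 69608/1263
≈ 55.11 days

55.11 days


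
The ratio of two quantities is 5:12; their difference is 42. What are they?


Let A = 5k, B = 12k.
12k - 5k = 42
7k = 42 → k = 42/7 = 6
A = 5×6 = 30, B = 12×6 = 72
= A = 30, B = 72

A = 30, B = 72


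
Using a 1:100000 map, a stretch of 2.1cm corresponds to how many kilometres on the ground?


Real distance = map distance × scale
= 2.1cm × 100000
= 210000 cm = 2100.0 m
= 2.100 km

2.100 km


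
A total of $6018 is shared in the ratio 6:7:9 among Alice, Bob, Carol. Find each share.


Total parts = 6 + 7 + 9 = 22
Alice: 6018 × 6/22 = 1641.27
Bob: 6018 × 7/22 = 1914.82
Carol: 6018 × 9/22 = 2461.91
= Alice: $1641.27, Bob: $1914.82, Carol: $2461.91

Alice: $1641.27, Bob: $1914.82, Carol: $2461.91


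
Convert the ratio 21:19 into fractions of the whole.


Total parts = 21 + 19 = 40
First part: 21/40 = 21/40
Second part: 19/40 = 19/40
= 21/40 and 19/40

21/40 and 19/40


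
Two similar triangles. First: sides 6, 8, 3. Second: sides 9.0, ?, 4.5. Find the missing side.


Scale factor = 9.0/6 = 1.5
Missing side = 8 × 1.5
= 12.0

12.0


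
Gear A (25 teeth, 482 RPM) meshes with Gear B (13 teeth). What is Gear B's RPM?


Gear ratio = 25:13 = 25:13
RPM_B = RPM_A × (teeth_A / teeth_B)
= 482 × (25/13)
= 926.9 RPM

926.9 RPM


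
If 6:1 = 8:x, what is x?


Cross multiply: 6 × x = 1 × 8
6x = 8
x = 8 / 6
= 1.33

1.33


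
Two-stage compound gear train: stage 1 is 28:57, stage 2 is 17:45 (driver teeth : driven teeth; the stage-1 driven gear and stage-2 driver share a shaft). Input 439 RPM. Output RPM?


Stage 1: RPM_B = RPM_A × t_A/t_B = 439 × 28/57 = 12292/57 ≈ 215.65
B and C share a shaft → RPM_C = RPM_B
Stage 2: RPM_D = RPM_C × t_C/t_D = RPM_A × (t_A×t_C)/(t_B×t_D)
Overall ratio = (28×17)/(57×45) = 476/2565
RPM_D = 439 × 476/2565 = 208964/2565
≈ 81.47 RPM

81.47 RPM


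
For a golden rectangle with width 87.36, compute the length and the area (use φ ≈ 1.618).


φ = (1 + √5) / 2 ≈ 1.618
Length = width × φ = 87.36 × 1.618 = 141.34848
≈ 141.35
Area = width × length = 87.36 × 141.34848 = 12348.2032128 ≈ 12348.20
= Length: 141.35, Area: 12348.20

Length: 141.35, Area: 12348.20


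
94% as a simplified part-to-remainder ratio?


94% means 94 parts out of 100; remainder = 6
Part : remainder = 94:6
GCD = 2
= 47:3

47:3


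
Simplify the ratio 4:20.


GCD(4, 20) = 4
4/4 : 20/4
= 1:5

1:5


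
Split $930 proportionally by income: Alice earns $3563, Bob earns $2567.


Total income = 3563 + 2567 = $6130
Alice: $930 × 3563/6130 = $540.55
Bob: $930 × 2567/6130 = $389.45
= Alice: $540.55, Bob: $389.45

Alice: $540.55, Bob: $389.45


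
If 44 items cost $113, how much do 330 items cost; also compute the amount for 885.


Direct proportion: y/x = constant
k = 113/44 ≈ 2.5682
y at x=330: k × 330 = 113 × 330 / 44 = 37290/44 = 847.50
y at x=885: k × 885 = 113 × 885 / 44 = 100005/44 ≈ 2272.84
= 847.50 and 2272.84

847.50 and 2272.84


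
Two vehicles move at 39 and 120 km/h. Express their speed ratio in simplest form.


Ratio = 39:120
GCD = 3
Simplified = 13:40
Time ratio (same distance) = 40:13
Speed ratio = 13:40

13:40


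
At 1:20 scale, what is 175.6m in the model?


Model size = real / scale
= 175.6 / 20
= 8.7800 m

8.7800 m


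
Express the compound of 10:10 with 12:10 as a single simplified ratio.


Compound ratio = (10×12) : (10×10)
= 120:100
GCD = 20
= 6:5

6:5


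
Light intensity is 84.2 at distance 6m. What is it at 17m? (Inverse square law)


I₁d₁² = I₂d₂²
I₂ = I₁ × (d₁/d₂)²
= 84.2 × (6/17)²
= 84.2 × 36/289
= 3031.2/289
≈ 10.4886

10.4886


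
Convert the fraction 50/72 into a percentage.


Percentage = (part / whole) × 100
= (50 / 72) × 100
≈ 69.44%

69.44%


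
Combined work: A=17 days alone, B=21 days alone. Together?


Rate of A = 1/17 per day
Rate of B = 1/21 per day
Combined rate = 1/17 + 1/21 = 38/357 ≈ 0.1064 per day
Days = 1 / combined rate = 357/38
≈ 9.39 days

9.39 days


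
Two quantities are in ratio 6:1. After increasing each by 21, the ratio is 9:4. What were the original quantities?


Let A = 6k, B = 1k.
(6k + 21) / (1k + 21) = 9/4
Cross-multiply: 4(6k + 21) = 9(1k + 21)
24k + 84 = 9k + 189
24k - 9k = 189 - 84
15k = 105
k = 105/15 = 7
A = 6×7 = 42, B = 1×7 = 7
= A = 42, B = 7

A = 42, B = 7


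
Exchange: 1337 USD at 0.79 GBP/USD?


Amount × rate = 1337 × 0.79
= 1056.23 GBP

1056.23 GBP


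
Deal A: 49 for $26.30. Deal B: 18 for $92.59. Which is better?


Deal A: $26.30/49 = $0.5367/unit
Deal B: $92.59/18 = $5.1439/unit
A is cheaper per unit
= Deal A

Deal A


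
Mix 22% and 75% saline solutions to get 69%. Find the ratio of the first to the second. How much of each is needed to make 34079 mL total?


Let x parts of 22% mix with y parts of 75%.
22x + 75y = 69(x + y)
22x + 75y = 69x + 69y
x(22 - 69) = y(69 - 75)
x/y = (75 - 69)/(69 - 22) = 6/47
Simplify: 6:47
Total parts = 53; one part = 34079/53 = 643.00 mL
22% solution: 6×643.00 = 3858.00 mL
75% solution: 47×643.00 = 30221.00 mL
= ratio 6:47; 3858.00 mL and 30221.00 mL

ratio 6:47; 3858.00 mL and 30221.00 mL


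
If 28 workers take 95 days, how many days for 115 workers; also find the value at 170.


Inverse proportion: x × y = constant
k = 28 × 95 = 2660
At x=115: k/115 = 23.13
At x=170: k/170 = 15.65
= 23.13 and 15.65

23.13 and 15.65


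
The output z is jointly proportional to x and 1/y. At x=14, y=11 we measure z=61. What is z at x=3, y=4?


z = k·x/y
Solve for k using the known point: k = z·y/x = 61×11/14 = 671/14 ≈ 47.9286
Now evaluate at x=3, y=4:
z = k × 3 / 4 = (671 × 3) / (14 × 4) = 2013/56
≈ 35.9464

35.9464


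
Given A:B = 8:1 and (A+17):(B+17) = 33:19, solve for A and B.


Let A = 8k, B = 1k.
(8k + 17) / (1k + 17) = 33/19
Cross-multiply: 19(8k + 17) = 33(1k + 17)
152k + 323 = 33k + 561
152k - 33k = 561 - 323
119k = 238
k = 238/119 = 2
A = 8×2 = 16, B = 1×2 = 2
= A = 16, B = 2

A = 16, B = 2


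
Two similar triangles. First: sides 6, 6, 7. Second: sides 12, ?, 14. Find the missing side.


Scale factor = 12/6 = 2
Missing side = 6 × 2
= 12.0

12.0


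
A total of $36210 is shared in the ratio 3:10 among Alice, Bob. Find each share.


Total parts = 3 + 10 = 13
Alice: 36210 × 3/13 = 8356.15
Bob: 36210 × 10/13 = 27853.85
= Alice: $8356.15, Bob: $27853.85

Alice: $8356.15, Bob: $27853.85


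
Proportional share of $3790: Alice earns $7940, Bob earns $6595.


Total income = 7940 + 6595 = $14535
Alice: $3790 × 7940/14535 = $2070.35
Bob: $3790 × 6595/14535 = $1719.65
= Alice: $2070.35, Bob: $1719.65

Alice: $2070.35, Bob: $1719.65


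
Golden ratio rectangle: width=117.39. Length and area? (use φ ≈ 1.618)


φ = (1 + √5) / 2 ≈ 1.618
Length = width × φ = 117.39 × 1.618 = 189.93702
≈ 189.94
Area = width × length = 117.39 × 189.93702 = 22296.7067778 ≈ 22296.71
= Length: 189.94, Area: 22296.71

Length: 189.94, Area: 22296.71


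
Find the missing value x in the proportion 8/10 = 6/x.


Cross multiply: 8 × x = 10 × 6
8x = 60
x = 60 / 8
= 7.50

7.50


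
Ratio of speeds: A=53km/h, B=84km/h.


Ratio = 53:84
GCD = 1
Simplified = 53:84
Time ratio (same distance) = 84:53
Speed ratio = 53:84

53:84


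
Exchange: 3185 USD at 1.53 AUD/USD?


Amount × rate = 3185 × 1.53
= 4873.05 AUD

4873.05 AUD


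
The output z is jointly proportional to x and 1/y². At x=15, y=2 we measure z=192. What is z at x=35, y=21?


z = k·x/y²
Solve for k using the known point: k = z·y²/x = 192×4/15 = 768/15 = 51.2000
Now evaluate at x=35, y=21:
z = k × 35 / 441 = (768 × 35) / (15 × 441) = 26880/6615
≈ 4.0635

4.0635


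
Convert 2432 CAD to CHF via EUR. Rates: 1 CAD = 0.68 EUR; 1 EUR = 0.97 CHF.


Step 1: 2432 CAD × 0.68 = 1653.76 EUR
Step 2: 1653.76 EUR × 0.97 = 1604.15 CHF
Implied rate CAD→CHF = 0.68 × 0.97 = 0.6596
= 1604.15 CHF

1604.15 CHF


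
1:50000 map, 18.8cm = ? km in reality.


Real distance = map distance × scale
= 18.8cm × 50000
= 940000 cm = 9400.0 m
= 9.400 km

9.400 km


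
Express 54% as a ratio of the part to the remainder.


54% means 54 parts out of 100; remainder = 46
Part : remainder = 54:46
GCD = 2
= 27:23

27:23


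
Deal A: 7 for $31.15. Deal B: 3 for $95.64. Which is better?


Deal A: $31.15/7 = $4.4500/unit
Deal B: $95.64/3 = $31.8800/unit
A is cheaper per unit
= Deal A

Deal A


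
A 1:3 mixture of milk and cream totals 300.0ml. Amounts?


Total parts = 1 + 3 = 4
milk: 300.0 × 1/4 = 75.0ml
cream: 300.0 × 3/4 = 225.0ml
= 75.0ml and 225.0ml

75.0ml and 225.0ml


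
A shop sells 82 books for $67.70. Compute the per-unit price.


Unit rate = total / quantity
= 67.70 / 82
= $0.83 per unit

$0.83 per unit


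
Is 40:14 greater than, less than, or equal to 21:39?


40/14 = 2.8571
21/39 = 0.5385
2.8571 > 0.5385, so 40:14 is greater
= greater than

greater than


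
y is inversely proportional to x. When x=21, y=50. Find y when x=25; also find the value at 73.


Inverse proportion: x × y = constant
k = 21 × 50 = 1050
At x=25: k/25 = 42.00
At x=73: k/73 = 14.38
= 42.00 and 14.38

42.00 and 14.38


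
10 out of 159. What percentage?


Percentage = (part / whole) × 100
= (10 / 159) × 100
≈ 6.29%

6.29%


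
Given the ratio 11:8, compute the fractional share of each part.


Total parts = 11 + 8 = 19
First part: 11/19 = 11/19
Second part: 8/19 = 8/19
= 11/19 and 8/19

11/19 and 8/19


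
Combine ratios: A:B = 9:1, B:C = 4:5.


Match B: multiply A:B by 4 → 36:4
Multiply B:C by 1 → 4:5
Combined: 36:4:5
GCD = 1
= 36:4:5

36:4:5


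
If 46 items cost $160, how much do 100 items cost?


Direct proportion: y/x = constant
k = 160/46 ≈ 3.4783
y₂ = k × 100 = 160 × 100 / 46 = 16000/46
≈ 347.83

347.83


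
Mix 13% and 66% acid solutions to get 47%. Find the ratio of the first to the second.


Let x parts of 13% mix with y parts of 66%.
13x + 66y = 47(x + y)
13x + 66y = 47x + 47y
x(13 - 47) = y(47 - 66)
x/y = (66 - 47)/(47 - 13) = 19/34
Simplify: 19:34
= 19:34

19:34


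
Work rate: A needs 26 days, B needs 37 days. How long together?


Rate of A = 1/26 per day
Rate of B = 1/37 per day
Combined rate = 1/26 + 1/37 = 63/962 ≈ 0.0655 per day
Days = 1 / combined rate = 962/63
≈ 15.27 days

15.27 days


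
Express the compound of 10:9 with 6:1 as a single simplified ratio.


Compound ratio = (10×6) : (9×1)
= 60:9
GCD = 3
= 20:3

20:3


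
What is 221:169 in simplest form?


GCD(221, 169) = 13
221/13 : 169/13
= 17:13

17:13


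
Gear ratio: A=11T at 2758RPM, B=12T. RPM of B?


Gear ratio = 11:12 = 11:12
RPM_B = RPM_A × (teeth_A / teeth_B)
= 2758 × (11/12)
= 2528.2 RPM

2528.2 RPM


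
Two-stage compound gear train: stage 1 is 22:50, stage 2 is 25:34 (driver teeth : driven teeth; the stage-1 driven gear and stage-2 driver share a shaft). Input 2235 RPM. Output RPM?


Stage 1: RPM_B = RPM_A × t_A/t_B = 2235 × 22/50 = 49170/50 = 983.40
B and C share a shaft → RPM_C = RPM_B
Stage 2: RPM_D = RPM_C × t_C/t_D = RPM_A × (t_A×t_C)/(t_B×t_D)
Overall ratio = (22×25)/(50×34) = 550/1700
RPM_D = 2235 × 550/1700 = 1229250/1700
≈ 723.09 RPM

723.09 RPM


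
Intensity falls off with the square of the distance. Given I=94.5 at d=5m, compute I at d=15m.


I₁d₁² = I₂d₂²
I₂ = I₁ × (d₁/d₂)²
= 94.5 × (5/15)²
= 94.5 × 25/225
= 2362.5/225
= 10.5000

10.5000


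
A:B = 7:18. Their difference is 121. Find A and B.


Let A = 7k, B = 18k.
18k - 7k = 121
11k = 121 → k = 121/11 = 11
A = 7×11 = 77, B = 18×11 = 198
= A = 77, B = 198

A = 77, B = 198
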